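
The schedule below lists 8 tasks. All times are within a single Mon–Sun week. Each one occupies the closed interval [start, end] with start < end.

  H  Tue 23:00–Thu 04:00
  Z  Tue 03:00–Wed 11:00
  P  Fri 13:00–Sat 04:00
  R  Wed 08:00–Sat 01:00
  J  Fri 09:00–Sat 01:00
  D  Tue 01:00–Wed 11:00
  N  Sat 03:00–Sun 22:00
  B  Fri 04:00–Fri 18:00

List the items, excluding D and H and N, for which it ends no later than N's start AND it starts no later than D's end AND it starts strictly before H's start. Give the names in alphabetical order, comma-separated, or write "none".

Z

Conditions: its end is no later than N's start (X.end <= Sat 03:00) AND its start is no later than D's end (X.start <= Wed 11:00) AND its start is strictly before H's start (X.start < Tue 23:00).
B: end Fri 18:00 <= Sat 03:00? ✓; start Fri 04:00 <= Wed 11:00? ✗; start Fri 04:00 < Tue 23:00? ✗ → no.
J: end Sat 01:00 <= Sat 03:00? ✓; start Fri 09:00 <= Wed 11:00? ✗; start Fri 09:00 < Tue 23:00? ✗ → no.
P: end Sat 04:00 <= Sat 03:00? ✗; start Fri 13:00 <= Wed 11:00? ✗; start Fri 13:00 < Tue 23:00? ✗ → no.
R: end Sat 01:00 <= Sat 03:00? ✓; start Wed 08:00 <= Wed 11:00? ✓; start Wed 08:00 < Tue 23:00? ✗ → no.
Z: end Wed 11:00 <= Sat 03:00? ✓; start Tue 03:00 <= Wed 11:00? ✓; start Tue 03:00 < Tue 23:00? ✓ → yes.
Result: Z.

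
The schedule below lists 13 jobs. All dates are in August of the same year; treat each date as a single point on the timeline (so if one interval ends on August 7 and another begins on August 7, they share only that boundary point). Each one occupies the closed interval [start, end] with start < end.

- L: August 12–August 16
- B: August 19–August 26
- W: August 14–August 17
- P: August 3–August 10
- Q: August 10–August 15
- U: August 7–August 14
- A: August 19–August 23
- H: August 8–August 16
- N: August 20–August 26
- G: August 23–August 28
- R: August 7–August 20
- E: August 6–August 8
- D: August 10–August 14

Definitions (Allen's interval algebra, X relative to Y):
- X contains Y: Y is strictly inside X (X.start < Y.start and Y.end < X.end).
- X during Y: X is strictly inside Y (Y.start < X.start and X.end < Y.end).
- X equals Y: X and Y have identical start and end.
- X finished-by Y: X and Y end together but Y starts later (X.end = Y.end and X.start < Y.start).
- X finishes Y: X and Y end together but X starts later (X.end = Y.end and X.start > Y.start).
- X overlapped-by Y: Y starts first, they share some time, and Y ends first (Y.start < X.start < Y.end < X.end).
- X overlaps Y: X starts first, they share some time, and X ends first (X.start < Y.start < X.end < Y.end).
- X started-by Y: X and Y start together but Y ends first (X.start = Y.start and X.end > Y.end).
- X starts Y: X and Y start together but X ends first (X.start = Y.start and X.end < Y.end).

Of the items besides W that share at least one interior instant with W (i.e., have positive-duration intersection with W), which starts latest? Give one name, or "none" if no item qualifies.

L

Target W = [August 14, August 17].
A [August 19, August 23] → after → excluded.
B [August 19, August 26] → after → excluded.
D [August 10, August 14] → meets → excluded.
E [August 6, August 8] → before → excluded.
G [August 23, August 28] → after → excluded.
H [August 8, August 16] → overlaps → candidate.
L [August 12, August 16] → overlaps → candidate.
N [August 20, August 26] → after → excluded.
P [August 3, August 10] → before → excluded.
Q [August 10, August 15] → overlaps → candidate.
R [August 7, August 20] → contains → candidate.
U [August 7, August 14] → meets → excluded.
Among candidates, latest start is August 12 → L.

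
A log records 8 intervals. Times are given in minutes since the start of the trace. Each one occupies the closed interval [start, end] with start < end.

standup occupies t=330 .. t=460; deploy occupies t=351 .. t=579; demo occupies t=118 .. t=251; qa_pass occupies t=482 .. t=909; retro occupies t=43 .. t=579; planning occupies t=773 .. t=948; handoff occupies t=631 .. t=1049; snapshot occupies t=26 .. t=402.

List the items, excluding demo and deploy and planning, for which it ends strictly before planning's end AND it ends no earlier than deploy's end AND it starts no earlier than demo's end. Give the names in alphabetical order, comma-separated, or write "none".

Conditions: its end is strictly before planning's end (X.end < t=948) AND its end is no earlier than deploy's end (X.end >= t=579) AND its start is no earlier than demo's end (X.start >= t=251).
handoff: end t=1049 < t=948? ✗; end t=1049 >= t=579? ✓; start t=631 >= t=251? ✓ → no.
qa_pass: end t=909 < t=948? ✓; end t=909 >= t=579? ✓; start t=482 >= t=251? ✓ → yes.
retro: end t=579 < t=948? ✓; end t=579 >= t=579? ✓; start t=43 >= t=251? ✗ → no.
snapshot: end t=402 < t=948? ✓; end t=402 >= t=579? ✗; start t=26 >= t=251? ✗ → no.
standup: end t=460 < t=948? ✓; end t=460 >= t=579? ✗; start t=330 >= t=251? ✓ → no.
Result: qa_pass.

qa_pass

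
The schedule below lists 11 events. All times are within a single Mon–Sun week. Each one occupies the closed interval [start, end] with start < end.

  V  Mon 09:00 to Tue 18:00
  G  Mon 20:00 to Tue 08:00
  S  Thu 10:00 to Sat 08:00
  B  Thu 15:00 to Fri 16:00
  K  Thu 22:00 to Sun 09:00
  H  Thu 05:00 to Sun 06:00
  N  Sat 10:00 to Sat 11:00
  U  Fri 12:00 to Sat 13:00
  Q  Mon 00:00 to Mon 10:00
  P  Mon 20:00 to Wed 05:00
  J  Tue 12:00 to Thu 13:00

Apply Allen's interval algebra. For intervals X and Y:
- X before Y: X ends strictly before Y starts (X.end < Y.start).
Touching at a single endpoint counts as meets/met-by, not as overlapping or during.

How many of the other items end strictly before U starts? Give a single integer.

5

Target U = [Fri 12:00, Sat 13:00].
B [Thu 15:00, Fri 16:00] → overlaps → no.
G [Mon 20:00, Tue 08:00] → before → counts.
H [Thu 05:00, Sun 06:00] → contains → no.
J [Tue 12:00, Thu 13:00] → before → counts.
K [Thu 22:00, Sun 09:00] → contains → no.
N [Sat 10:00, Sat 11:00] → during → no.
P [Mon 20:00, Wed 05:00] → before → counts.
Q [Mon 00:00, Mon 10:00] → before → counts.
S [Thu 10:00, Sat 08:00] → overlaps → no.
V [Mon 09:00, Tue 18:00] → before → counts.
Total: 5.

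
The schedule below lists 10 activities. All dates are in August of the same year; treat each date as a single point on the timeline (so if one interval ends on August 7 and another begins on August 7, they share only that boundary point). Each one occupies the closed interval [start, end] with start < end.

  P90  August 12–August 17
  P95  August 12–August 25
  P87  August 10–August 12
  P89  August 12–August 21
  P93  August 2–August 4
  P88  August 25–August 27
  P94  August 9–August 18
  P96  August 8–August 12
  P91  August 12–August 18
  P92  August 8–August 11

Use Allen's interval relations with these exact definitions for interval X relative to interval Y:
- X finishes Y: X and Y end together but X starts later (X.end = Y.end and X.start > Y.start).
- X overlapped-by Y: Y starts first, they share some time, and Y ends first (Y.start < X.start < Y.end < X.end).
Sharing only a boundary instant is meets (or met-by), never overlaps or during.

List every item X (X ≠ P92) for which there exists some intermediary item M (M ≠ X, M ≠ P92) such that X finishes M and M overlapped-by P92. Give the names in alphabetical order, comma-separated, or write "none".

P91

Target P92 = [August 8, August 11].
Intermediaries M with M overlapped-by P92: P87, P94.
Via P87 — items with X finishes P87: none.
Via P94 — items with X finishes P94: P91.
Union: P91.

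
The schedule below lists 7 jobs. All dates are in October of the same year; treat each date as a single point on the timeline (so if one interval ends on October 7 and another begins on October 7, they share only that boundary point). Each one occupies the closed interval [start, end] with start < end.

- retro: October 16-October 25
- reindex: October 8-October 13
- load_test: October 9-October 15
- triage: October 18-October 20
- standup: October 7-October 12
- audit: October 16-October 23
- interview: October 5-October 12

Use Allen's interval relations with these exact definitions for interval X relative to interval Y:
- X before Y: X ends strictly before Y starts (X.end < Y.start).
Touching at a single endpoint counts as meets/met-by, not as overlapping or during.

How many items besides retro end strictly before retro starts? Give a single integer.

4

Target retro = [October 16, October 25].
audit [October 16, October 23] → starts → no.
interview [October 5, October 12] → before → counts.
load_test [October 9, October 15] → before → counts.
reindex [October 8, October 13] → before → counts.
standup [October 7, October 12] → before → counts.
triage [October 18, October 20] → during → no.
Total: 4.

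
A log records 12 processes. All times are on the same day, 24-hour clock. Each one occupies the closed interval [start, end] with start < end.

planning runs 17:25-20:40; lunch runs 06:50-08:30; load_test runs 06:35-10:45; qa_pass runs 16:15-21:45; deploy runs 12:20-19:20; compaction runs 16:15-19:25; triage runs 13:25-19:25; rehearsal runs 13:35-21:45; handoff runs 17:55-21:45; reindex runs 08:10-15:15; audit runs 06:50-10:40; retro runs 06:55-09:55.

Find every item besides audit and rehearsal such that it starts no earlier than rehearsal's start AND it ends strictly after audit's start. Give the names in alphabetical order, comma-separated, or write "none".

Conditions: its start is no earlier than rehearsal's start (X.start >= 13:35) AND its end is strictly after audit's start (X.end > 06:50).
compaction: start 16:15 >= 13:35? ✓; end 19:25 > 06:50? ✓ → yes.
deploy: start 12:20 >= 13:35? ✗; end 19:20 > 06:50? ✓ → no.
handoff: start 17:55 >= 13:35? ✓; end 21:45 > 06:50? ✓ → yes.
load_test: start 06:35 >= 13:35? ✗; end 10:45 > 06:50? ✓ → no.
lunch: start 06:50 >= 13:35? ✗; end 08:30 > 06:50? ✓ → no.
planning: start 17:25 >= 13:35? ✓; end 20:40 > 06:50? ✓ → yes.
qa_pass: start 16:15 >= 13:35? ✓; end 21:45 > 06:50? ✓ → yes.
reindex: start 08:10 >= 13:35? ✗; end 15:15 > 06:50? ✓ → no.
retro: start 06:55 >= 13:35? ✗; end 09:55 > 06:50? ✓ → no.
triage: start 13:25 >= 13:35? ✗; end 19:25 > 06:50? ✓ → no.
Result: compaction, handoff, planning, qa_pass.

compaction, handoff, planning, qa_pass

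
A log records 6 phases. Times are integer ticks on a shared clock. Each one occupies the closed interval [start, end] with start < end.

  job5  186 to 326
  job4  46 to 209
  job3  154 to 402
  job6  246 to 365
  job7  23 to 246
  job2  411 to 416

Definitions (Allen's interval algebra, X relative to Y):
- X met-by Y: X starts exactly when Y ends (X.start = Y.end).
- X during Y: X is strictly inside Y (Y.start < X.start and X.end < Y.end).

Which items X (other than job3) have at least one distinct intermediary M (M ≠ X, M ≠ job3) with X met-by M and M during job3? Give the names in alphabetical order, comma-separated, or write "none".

none

Target job3 = [154, 402].
Intermediaries M with M during job3: job5, job6.
Via job5 — items with X met-by job5: none.
Via job6 — items with X met-by job6: none.
Union: none.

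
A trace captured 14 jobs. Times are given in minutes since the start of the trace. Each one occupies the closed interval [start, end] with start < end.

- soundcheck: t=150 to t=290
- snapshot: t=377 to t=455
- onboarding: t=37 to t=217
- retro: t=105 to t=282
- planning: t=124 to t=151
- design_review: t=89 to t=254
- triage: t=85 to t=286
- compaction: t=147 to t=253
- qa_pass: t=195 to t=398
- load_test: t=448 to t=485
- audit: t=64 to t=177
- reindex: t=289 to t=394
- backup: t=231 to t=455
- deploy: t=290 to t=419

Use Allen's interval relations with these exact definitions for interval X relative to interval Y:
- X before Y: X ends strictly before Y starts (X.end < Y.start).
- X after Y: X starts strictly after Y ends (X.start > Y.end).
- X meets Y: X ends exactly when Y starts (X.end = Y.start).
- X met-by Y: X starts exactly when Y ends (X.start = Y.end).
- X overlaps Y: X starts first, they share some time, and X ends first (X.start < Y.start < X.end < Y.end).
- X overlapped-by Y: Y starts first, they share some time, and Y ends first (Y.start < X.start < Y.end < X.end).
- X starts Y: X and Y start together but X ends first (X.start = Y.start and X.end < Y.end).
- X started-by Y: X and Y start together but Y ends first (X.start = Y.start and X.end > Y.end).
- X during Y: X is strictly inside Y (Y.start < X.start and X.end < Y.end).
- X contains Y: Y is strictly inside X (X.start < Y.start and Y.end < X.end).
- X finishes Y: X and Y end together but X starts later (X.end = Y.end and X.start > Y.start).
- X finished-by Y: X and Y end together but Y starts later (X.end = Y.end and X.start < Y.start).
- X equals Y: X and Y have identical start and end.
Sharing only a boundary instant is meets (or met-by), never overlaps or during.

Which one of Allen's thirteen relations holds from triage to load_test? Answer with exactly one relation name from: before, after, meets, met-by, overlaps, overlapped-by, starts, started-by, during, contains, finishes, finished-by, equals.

triage = [t=85, t=286]; load_test = [t=448, t=485].
Compare endpoints: triage.start < load_test.start, triage.start < load_test.end, triage.end < load_test.start, triage.end < load_test.end.
That pattern is 'before'.

before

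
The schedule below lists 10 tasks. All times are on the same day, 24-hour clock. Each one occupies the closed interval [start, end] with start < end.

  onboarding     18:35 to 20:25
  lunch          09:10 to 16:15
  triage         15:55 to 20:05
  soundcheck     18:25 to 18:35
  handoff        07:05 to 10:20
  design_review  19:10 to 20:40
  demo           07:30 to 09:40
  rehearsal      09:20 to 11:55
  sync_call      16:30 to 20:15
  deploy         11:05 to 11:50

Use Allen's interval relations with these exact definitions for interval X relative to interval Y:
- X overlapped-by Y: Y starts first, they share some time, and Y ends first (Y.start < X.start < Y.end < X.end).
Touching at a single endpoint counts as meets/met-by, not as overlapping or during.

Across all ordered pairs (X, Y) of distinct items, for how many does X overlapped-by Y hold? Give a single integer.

Checking all 90 ordered pairs for relation 'overlapped-by'; matching pairs in alphabetical order:
(design_review, onboarding): design_review overlapped-by onboarding ✓
(design_review, sync_call): design_review overlapped-by sync_call ✓
(design_review, triage): design_review overlapped-by triage ✓
(lunch, demo): lunch overlapped-by demo ✓
(lunch, handoff): lunch overlapped-by handoff ✓
(onboarding, sync_call): onboarding overlapped-by sync_call ✓
(onboarding, triage): onboarding overlapped-by triage ✓
(rehearsal, demo): rehearsal overlapped-by demo ✓
(rehearsal, handoff): rehearsal overlapped-by handoff ✓
(sync_call, triage): sync_call overlapped-by triage ✓
(triage, lunch): triage overlapped-by lunch ✓
Count: 11.

11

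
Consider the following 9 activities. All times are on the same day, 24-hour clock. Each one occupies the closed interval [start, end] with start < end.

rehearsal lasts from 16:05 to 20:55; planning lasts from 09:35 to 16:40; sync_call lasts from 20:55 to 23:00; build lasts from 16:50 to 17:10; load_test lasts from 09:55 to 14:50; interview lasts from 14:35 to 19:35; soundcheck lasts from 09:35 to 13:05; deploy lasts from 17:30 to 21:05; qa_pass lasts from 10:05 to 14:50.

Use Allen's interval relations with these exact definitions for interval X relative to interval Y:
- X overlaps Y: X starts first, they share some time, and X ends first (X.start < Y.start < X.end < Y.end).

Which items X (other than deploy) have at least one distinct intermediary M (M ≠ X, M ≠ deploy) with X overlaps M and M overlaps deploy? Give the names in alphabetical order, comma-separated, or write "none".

interview, load_test, planning, qa_pass

Target deploy = [17:30, 21:05].
Intermediaries M with M overlaps deploy: interview, rehearsal.
Via interview — items with X overlaps interview: load_test, planning, qa_pass.
Via rehearsal — items with X overlaps rehearsal: interview, planning.
Union: interview, load_test, planning, qa_pass.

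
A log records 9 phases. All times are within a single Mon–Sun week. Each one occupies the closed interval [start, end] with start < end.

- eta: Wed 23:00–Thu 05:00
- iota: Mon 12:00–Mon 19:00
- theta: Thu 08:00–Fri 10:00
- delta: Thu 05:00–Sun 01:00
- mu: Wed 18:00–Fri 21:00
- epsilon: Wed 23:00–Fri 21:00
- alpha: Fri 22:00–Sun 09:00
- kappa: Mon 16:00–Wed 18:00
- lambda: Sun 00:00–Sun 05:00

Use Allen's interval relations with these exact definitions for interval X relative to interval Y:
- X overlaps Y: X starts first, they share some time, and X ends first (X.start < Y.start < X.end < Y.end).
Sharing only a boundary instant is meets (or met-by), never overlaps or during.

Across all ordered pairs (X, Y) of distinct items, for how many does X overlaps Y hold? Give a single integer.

Checking all 72 ordered pairs for relation 'overlaps'; matching pairs in alphabetical order:
(delta, alpha): delta overlaps alpha ✓
(delta, lambda): delta overlaps lambda ✓
(epsilon, delta): epsilon overlaps delta ✓
(iota, kappa): iota overlaps kappa ✓
(mu, delta): mu overlaps delta ✓
Count: 5.

5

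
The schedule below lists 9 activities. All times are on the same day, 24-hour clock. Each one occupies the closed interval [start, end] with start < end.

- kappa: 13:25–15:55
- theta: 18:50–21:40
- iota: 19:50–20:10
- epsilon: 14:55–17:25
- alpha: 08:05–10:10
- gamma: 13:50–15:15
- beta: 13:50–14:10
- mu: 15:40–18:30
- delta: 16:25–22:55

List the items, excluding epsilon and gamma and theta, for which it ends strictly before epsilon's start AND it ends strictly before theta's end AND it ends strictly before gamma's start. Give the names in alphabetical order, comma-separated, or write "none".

Conditions: its end is strictly before epsilon's start (X.end < 14:55) AND its end is strictly before theta's end (X.end < 21:40) AND its end is strictly before gamma's start (X.end < 13:50).
alpha: end 10:10 < 14:55? ✓; end 10:10 < 21:40? ✓; end 10:10 < 13:50? ✓ → yes.
beta: end 14:10 < 14:55? ✓; end 14:10 < 21:40? ✓; end 14:10 < 13:50? ✗ → no.
delta: end 22:55 < 14:55? ✗; end 22:55 < 21:40? ✗; end 22:55 < 13:50? ✗ → no.
iota: end 20:10 < 14:55? ✗; end 20:10 < 21:40? ✓; end 20:10 < 13:50? ✗ → no.
kappa: end 15:55 < 14:55? ✗; end 15:55 < 21:40? ✓; end 15:55 < 13:50? ✗ → no.
mu: end 18:30 < 14:55? ✗; end 18:30 < 21:40? ✓; end 18:30 < 13:50? ✗ → no.
Result: alpha.

alpha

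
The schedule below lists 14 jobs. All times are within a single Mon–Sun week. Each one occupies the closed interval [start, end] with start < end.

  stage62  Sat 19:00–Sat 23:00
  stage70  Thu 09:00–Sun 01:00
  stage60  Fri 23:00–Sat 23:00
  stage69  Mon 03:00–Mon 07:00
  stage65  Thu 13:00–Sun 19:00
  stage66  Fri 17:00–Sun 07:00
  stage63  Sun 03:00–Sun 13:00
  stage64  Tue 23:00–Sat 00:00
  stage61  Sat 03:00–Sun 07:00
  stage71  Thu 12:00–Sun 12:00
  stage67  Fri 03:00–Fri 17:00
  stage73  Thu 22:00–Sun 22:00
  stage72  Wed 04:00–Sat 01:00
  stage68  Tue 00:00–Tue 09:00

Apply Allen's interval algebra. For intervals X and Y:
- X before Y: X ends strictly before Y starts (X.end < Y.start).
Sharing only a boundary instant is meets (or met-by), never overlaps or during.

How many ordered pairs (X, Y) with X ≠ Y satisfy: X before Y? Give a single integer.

38

Checking all 182 ordered pairs for relation 'before'; matching pairs in alphabetical order:
(stage60, stage63): stage60 before stage63 ✓
(stage62, stage63): stage62 before stage63 ✓
(stage64, stage61): stage64 before stage61 ✓
(stage64, stage62): stage64 before stage62 ✓
(stage64, stage63): stage64 before stage63 ✓
(stage67, stage60): stage67 before stage60 ✓
(stage67, stage61): stage67 before stage61 ✓
(stage67, stage62): stage67 before stage62 ✓
(stage67, stage63): stage67 before stage63 ✓
(stage68, stage60): stage68 before stage60 ✓
(stage68, stage61): stage68 before stage61 ✓
(stage68, stage62): stage68 before stage62 ✓
(stage68, stage63): stage68 before stage63 ✓
(stage68, stage64): stage68 before stage64 ✓
(stage68, stage65): stage68 before stage65 ✓
(stage68, stage66): stage68 before stage66 ✓
(stage68, stage67): stage68 before stage67 ✓
(stage68, stage70): stage68 before stage70 ✓
(stage68, stage71): stage68 before stage71 ✓
(stage68, stage72): stage68 before stage72 ✓
(stage68, stage73): stage68 before stage73 ✓
(stage69, stage60): stage69 before stage60 ✓
(stage69, stage61): stage69 before stage61 ✓
(stage69, stage62): stage69 before stage62 ✓
... plus 14 further pairs not listed.
Count: 38.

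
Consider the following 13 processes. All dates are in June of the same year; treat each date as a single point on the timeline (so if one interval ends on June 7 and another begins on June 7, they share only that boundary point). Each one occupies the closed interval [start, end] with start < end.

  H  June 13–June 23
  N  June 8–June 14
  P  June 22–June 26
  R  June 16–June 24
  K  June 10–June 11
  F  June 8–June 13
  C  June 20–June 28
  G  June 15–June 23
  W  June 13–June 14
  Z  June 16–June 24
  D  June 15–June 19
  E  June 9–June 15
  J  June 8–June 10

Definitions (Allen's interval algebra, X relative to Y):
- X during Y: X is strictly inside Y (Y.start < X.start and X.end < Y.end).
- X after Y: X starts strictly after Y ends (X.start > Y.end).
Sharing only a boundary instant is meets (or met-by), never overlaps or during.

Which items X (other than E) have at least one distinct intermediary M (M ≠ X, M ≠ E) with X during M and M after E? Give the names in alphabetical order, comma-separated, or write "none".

Target E = [June 9, June 15].
Intermediaries M with M after E: C, P, R, Z.
Via C — items with X during C: P.
Via P — items with X during P: none.
Via R — items with X during R: none.
Via Z — items with X during Z: none.
Union: P.

P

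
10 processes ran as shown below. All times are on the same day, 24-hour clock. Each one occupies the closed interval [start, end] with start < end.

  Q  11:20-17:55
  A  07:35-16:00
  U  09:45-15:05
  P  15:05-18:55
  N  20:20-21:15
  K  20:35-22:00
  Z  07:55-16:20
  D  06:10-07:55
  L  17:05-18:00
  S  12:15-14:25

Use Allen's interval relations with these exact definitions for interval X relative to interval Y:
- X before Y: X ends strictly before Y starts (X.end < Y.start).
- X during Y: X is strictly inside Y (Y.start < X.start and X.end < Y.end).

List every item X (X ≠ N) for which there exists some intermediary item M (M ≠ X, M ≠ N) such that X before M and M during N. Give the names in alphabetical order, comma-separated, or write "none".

none

Target N = [20:20, 21:15].
Intermediaries M with M during N: none.
Union: none.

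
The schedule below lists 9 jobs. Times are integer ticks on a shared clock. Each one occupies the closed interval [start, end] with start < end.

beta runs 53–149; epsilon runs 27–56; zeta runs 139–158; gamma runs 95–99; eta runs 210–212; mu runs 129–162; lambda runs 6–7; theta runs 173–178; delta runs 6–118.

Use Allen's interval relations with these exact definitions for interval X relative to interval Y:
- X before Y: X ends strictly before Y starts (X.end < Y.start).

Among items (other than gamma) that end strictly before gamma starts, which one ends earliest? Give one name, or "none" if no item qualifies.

lambda

Target gamma = [95, 99].
beta [53, 149] → contains → excluded.
delta [6, 118] → contains → excluded.
epsilon [27, 56] → before → candidate.
eta [210, 212] → after → excluded.
lambda [6, 7] → before → candidate.
mu [129, 162] → after → excluded.
theta [173, 178] → after → excluded.
zeta [139, 158] → after → excluded.
Among candidates, earliest end is 7 → lambda.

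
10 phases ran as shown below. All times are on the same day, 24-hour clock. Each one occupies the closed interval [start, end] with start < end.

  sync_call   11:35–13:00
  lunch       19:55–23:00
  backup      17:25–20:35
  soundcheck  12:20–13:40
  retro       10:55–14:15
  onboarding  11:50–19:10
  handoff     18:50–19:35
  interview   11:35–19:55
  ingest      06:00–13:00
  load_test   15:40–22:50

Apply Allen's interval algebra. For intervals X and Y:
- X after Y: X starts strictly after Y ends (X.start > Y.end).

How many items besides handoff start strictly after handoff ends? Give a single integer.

Target handoff = [18:50, 19:35].
backup [17:25, 20:35] → contains → no.
ingest [06:00, 13:00] → before → no.
interview [11:35, 19:55] → contains → no.
load_test [15:40, 22:50] → contains → no.
lunch [19:55, 23:00] → after → counts.
onboarding [11:50, 19:10] → overlaps → no.
retro [10:55, 14:15] → before → no.
soundcheck [12:20, 13:40] → before → no.
sync_call [11:35, 13:00] → before → no.
Total: 1.

1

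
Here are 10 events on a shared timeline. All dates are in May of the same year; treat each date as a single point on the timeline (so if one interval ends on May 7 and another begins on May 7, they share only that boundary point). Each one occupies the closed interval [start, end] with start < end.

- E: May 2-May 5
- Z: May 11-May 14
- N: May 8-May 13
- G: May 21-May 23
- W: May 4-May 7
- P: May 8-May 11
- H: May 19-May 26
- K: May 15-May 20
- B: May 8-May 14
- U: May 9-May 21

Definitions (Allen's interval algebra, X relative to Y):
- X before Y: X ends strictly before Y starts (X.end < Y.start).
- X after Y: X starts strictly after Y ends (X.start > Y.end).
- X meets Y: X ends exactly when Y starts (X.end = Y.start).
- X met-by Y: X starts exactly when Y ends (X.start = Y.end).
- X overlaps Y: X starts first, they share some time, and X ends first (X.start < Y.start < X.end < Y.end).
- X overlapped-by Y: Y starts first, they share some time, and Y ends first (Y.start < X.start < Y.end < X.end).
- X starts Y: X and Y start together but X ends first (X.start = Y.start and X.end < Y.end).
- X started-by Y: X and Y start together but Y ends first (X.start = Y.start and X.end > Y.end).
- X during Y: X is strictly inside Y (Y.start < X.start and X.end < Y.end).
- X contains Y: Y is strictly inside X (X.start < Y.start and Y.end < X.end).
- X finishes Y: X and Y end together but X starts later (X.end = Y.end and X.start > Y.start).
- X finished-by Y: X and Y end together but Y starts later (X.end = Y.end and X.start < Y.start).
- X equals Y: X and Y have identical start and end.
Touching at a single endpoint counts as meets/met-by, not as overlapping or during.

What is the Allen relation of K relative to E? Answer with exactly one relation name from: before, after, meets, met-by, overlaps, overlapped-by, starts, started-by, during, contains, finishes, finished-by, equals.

after

K = [May 15, May 20]; E = [May 2, May 5].
Compare endpoints: K.start > E.start, K.start > E.end, K.end > E.start, K.end > E.end.
That pattern is 'after'.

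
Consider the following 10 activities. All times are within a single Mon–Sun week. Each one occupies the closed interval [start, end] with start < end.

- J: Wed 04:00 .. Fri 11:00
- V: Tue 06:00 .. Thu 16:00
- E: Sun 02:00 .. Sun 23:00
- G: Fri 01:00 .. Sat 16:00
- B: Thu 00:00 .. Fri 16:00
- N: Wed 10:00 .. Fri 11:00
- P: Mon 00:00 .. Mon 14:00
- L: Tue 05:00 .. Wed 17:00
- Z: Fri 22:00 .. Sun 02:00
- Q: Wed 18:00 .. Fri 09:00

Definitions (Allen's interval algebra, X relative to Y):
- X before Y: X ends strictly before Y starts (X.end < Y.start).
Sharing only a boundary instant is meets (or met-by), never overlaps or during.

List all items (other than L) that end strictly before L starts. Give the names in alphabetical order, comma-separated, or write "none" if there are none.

P

Target L = [Tue 05:00, Wed 17:00].
B [Thu 00:00, Fri 16:00] → after → no.
E [Sun 02:00, Sun 23:00] → after → no.
G [Fri 01:00, Sat 16:00] → after → no.
J [Wed 04:00, Fri 11:00] → overlapped-by → no.
N [Wed 10:00, Fri 11:00] → overlapped-by → no.
P [Mon 00:00, Mon 14:00] → before → yes.
Q [Wed 18:00, Fri 09:00] → after → no.
V [Tue 06:00, Thu 16:00] → overlapped-by → no.
Z [Fri 22:00, Sun 02:00] → after → no.
Result: P.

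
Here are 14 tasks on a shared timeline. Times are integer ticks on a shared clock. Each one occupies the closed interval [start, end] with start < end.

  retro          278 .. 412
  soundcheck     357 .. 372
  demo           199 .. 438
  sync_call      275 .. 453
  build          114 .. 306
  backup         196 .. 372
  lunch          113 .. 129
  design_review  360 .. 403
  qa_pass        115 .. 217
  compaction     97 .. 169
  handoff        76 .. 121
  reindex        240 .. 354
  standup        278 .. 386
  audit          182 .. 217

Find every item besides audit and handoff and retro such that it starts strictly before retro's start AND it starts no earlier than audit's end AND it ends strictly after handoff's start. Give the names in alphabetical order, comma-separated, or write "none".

reindex, sync_call

Conditions: its start is strictly before retro's start (X.start < 278) AND its start is no earlier than audit's end (X.start >= 217) AND its end is strictly after handoff's start (X.end > 76).
backup: start 196 < 278? ✓; start 196 >= 217? ✗; end 372 > 76? ✓ → no.
build: start 114 < 278? ✓; start 114 >= 217? ✗; end 306 > 76? ✓ → no.
compaction: start 97 < 278? ✓; start 97 >= 217? ✗; end 169 > 76? ✓ → no.
demo: start 199 < 278? ✓; start 199 >= 217? ✗; end 438 > 76? ✓ → no.
design_review: start 360 < 278? ✗; start 360 >= 217? ✓; end 403 > 76? ✓ → no.
lunch: start 113 < 278? ✓; start 113 >= 217? ✗; end 129 > 76? ✓ → no.
qa_pass: start 115 < 278? ✓; start 115 >= 217? ✗; end 217 > 76? ✓ → no.
reindex: start 240 < 278? ✓; start 240 >= 217? ✓; end 354 > 76? ✓ → yes.
soundcheck: start 357 < 278? ✗; start 357 >= 217? ✓; end 372 > 76? ✓ → no.
standup: start 278 < 278? ✗; start 278 >= 217? ✓; end 386 > 76? ✓ → no.
sync_call: start 275 < 278? ✓; start 275 >= 217? ✓; end 453 > 76? ✓ → yes.
Result: reindex, sync_call.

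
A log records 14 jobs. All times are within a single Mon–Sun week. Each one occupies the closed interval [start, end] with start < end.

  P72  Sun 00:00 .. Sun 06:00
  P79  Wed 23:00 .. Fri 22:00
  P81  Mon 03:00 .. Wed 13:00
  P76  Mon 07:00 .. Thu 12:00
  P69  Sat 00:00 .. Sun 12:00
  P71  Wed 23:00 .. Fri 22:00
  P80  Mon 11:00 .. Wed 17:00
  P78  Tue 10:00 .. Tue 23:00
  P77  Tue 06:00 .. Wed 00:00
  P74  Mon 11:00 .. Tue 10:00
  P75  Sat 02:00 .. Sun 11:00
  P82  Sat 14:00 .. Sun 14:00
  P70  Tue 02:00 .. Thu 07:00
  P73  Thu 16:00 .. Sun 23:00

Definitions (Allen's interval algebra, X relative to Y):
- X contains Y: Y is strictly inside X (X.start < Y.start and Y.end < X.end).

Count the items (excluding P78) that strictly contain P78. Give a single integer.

5

Target P78 = [Tue 10:00, Tue 23:00].
P69 [Sat 00:00, Sun 12:00] → after → no.
P70 [Tue 02:00, Thu 07:00] → contains → counts.
P71 [Wed 23:00, Fri 22:00] → after → no.
P72 [Sun 00:00, Sun 06:00] → after → no.
P73 [Thu 16:00, Sun 23:00] → after → no.
P74 [Mon 11:00, Tue 10:00] → meets → no.
P75 [Sat 02:00, Sun 11:00] → after → no.
P76 [Mon 07:00, Thu 12:00] → contains → counts.
P77 [Tue 06:00, Wed 00:00] → contains → counts.
P79 [Wed 23:00, Fri 22:00] → after → no.
P80 [Mon 11:00, Wed 17:00] → contains → counts.
P81 [Mon 03:00, Wed 13:00] → contains → counts.
P82 [Sat 14:00, Sun 14:00] → after → no.
Total: 5.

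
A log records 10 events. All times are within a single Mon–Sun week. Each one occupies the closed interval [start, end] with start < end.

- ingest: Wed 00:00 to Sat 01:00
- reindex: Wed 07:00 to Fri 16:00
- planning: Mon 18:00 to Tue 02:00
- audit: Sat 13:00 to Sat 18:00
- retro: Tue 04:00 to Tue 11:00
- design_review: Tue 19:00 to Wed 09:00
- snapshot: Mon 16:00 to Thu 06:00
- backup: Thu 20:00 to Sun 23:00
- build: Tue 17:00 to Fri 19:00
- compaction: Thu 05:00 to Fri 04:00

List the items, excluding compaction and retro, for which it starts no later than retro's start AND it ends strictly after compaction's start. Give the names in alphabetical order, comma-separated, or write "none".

Conditions: its start is no later than retro's start (X.start <= Tue 04:00) AND its end is strictly after compaction's start (X.end > Thu 05:00).
audit: start Sat 13:00 <= Tue 04:00? ✗; end Sat 18:00 > Thu 05:00? ✓ → no.
backup: start Thu 20:00 <= Tue 04:00? ✗; end Sun 23:00 > Thu 05:00? ✓ → no.
build: start Tue 17:00 <= Tue 04:00? ✗; end Fri 19:00 > Thu 05:00? ✓ → no.
design_review: start Tue 19:00 <= Tue 04:00? ✗; end Wed 09:00 > Thu 05:00? ✗ → no.
ingest: start Wed 00:00 <= Tue 04:00? ✗; end Sat 01:00 > Thu 05:00? ✓ → no.
planning: start Mon 18:00 <= Tue 04:00? ✓; end Tue 02:00 > Thu 05:00? ✗ → no.
reindex: start Wed 07:00 <= Tue 04:00? ✗; end Fri 16:00 > Thu 05:00? ✓ → no.
snapshot: start Mon 16:00 <= Tue 04:00? ✓; end Thu 06:00 > Thu 05:00? ✓ → yes.
Result: snapshot.

snapshot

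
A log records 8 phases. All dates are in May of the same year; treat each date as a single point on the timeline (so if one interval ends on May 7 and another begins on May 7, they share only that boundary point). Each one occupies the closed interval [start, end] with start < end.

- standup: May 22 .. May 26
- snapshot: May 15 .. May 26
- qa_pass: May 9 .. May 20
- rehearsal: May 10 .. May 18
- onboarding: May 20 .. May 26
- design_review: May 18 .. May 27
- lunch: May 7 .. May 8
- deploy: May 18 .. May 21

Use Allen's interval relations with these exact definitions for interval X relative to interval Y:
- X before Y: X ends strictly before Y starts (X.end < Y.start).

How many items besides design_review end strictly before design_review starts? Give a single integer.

Target design_review = [May 18, May 27].
deploy [May 18, May 21] → starts → no.
lunch [May 7, May 8] → before → counts.
onboarding [May 20, May 26] → during → no.
qa_pass [May 9, May 20] → overlaps → no.
rehearsal [May 10, May 18] → meets → no.
snapshot [May 15, May 26] → overlaps → no.
standup [May 22, May 26] → during → no.
Total: 1.

1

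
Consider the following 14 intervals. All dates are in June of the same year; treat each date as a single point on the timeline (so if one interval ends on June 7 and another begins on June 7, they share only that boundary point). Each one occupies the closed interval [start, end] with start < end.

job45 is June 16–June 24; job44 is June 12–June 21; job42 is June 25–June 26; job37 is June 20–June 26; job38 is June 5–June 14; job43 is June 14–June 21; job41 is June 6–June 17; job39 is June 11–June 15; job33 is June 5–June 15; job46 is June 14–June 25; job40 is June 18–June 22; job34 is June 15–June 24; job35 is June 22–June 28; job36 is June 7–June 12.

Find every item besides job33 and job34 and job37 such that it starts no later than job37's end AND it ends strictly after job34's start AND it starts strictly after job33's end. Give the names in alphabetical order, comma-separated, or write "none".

job35, job40, job42, job45

Conditions: its start is no later than job37's end (X.start <= June 26) AND its end is strictly after job34's start (X.end > June 15) AND its start is strictly after job33's end (X.start > June 15).
job35: start June 22 <= June 26? ✓; end June 28 > June 15? ✓; start June 22 > June 15? ✓ → yes.
job36: start June 7 <= June 26? ✓; end June 12 > June 15? ✗; start June 7 > June 15? ✗ → no.
job38: start June 5 <= June 26? ✓; end June 14 > June 15? ✗; start June 5 > June 15? ✗ → no.
job39: start June 11 <= June 26? ✓; end June 15 > June 15? ✗; start June 11 > June 15? ✗ → no.
job40: start June 18 <= June 26? ✓; end June 22 > June 15? ✓; start June 18 > June 15? ✓ → yes.
job41: start June 6 <= June 26? ✓; end June 17 > June 15? ✓; start June 6 > June 15? ✗ → no.
job42: start June 25 <= June 26? ✓; end June 26 > June 15? ✓; start June 25 > June 15? ✓ → yes.
job43: start June 14 <= June 26? ✓; end June 21 > June 15? ✓; start June 14 > June 15? ✗ → no.
job44: start June 12 <= June 26? ✓; end June 21 > June 15? ✓; start June 12 > June 15? ✗ → no.
job45: start June 16 <= June 26? ✓; end June 24 > June 15? ✓; start June 16 > June 15? ✓ → yes.
job46: start June 14 <= June 26? ✓; end June 25 > June 15? ✓; start June 14 > June 15? ✗ → no.
Result: job35, job40, job42, job45.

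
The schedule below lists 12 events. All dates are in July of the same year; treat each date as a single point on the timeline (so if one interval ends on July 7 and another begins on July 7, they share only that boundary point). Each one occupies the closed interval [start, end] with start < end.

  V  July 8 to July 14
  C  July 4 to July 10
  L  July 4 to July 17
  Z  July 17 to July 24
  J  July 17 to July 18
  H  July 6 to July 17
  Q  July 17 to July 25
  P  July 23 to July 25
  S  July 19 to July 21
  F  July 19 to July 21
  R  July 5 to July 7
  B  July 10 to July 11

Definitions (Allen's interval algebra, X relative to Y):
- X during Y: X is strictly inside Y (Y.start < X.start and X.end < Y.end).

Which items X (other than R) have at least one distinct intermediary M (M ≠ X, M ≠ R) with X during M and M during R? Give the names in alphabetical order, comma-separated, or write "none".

none

Target R = [July 5, July 7].
Intermediaries M with M during R: none.
Union: none.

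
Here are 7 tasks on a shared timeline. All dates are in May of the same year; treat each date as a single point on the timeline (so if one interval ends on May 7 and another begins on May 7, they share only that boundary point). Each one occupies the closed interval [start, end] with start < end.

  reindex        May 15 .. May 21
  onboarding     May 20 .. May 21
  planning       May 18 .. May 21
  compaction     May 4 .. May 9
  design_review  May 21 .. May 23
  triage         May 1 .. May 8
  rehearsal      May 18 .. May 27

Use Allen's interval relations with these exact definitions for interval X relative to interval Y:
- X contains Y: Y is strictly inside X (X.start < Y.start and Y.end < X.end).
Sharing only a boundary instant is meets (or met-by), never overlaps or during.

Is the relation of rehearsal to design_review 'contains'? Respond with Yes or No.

rehearsal = [May 18, May 27], design_review = [May 21, May 23].
Actual relation of rehearsal to design_review: contains.
Asked whether 'contains' holds → Yes.

Yes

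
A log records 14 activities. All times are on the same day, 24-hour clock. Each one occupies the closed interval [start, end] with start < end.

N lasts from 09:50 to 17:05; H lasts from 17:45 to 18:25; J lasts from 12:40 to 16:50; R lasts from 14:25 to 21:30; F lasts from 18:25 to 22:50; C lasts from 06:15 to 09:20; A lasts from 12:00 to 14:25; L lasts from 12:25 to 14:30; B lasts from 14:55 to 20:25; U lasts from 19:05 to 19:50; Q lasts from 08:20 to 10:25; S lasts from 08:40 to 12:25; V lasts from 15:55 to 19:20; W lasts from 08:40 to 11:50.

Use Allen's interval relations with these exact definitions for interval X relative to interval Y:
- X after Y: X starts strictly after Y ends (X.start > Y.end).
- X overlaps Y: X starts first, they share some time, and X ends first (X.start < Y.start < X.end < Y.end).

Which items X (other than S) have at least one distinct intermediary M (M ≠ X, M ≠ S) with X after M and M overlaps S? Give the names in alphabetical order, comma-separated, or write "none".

A, B, F, H, J, L, N, R, U, V

Target S = [08:40, 12:25].
Intermediaries M with M overlaps S: C, Q.
Via C — items with X after C: A, B, F, H, J, L, N, R, U, V.
Via Q — items with X after Q: A, B, F, H, J, L, R, U, V.
Union: A, B, F, H, J, L, N, R, U, V.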